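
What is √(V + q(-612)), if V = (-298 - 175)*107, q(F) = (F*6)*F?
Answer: √2196653 ≈ 1482.1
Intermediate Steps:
q(F) = 6*F² (q(F) = (6*F)*F = 6*F²)
V = -50611 (V = -473*107 = -50611)
√(V + q(-612)) = √(-50611 + 6*(-612)²) = √(-50611 + 6*374544) = √(-50611 + 2247264) = √2196653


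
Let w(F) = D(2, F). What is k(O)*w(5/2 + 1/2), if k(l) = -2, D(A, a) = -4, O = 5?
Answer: 8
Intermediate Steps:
w(F) = -4
k(O)*w(5/2 + 1/2) = -2*(-4) = 8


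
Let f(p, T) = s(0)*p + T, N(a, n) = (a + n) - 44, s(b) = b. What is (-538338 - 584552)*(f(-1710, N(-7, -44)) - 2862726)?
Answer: 3214633072690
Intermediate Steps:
N(a, n) = -44 + a + n
f(p, T) = T (f(p, T) = 0*p + T = 0 + T = T)
(-538338 - 584552)*(f(-1710, N(-7, -44)) - 2862726) = (-538338 - 584552)*((-44 - 7 - 44) - 2862726) = -1122890*(-95 - 2862726) = -1122890*(-2862821) = 3214633072690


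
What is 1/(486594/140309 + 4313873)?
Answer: 140309/605275693351 ≈ 2.3181e-7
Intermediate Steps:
1/(486594/140309 + 4313873) = 1/(605275693351/140309) = 140309/605275693351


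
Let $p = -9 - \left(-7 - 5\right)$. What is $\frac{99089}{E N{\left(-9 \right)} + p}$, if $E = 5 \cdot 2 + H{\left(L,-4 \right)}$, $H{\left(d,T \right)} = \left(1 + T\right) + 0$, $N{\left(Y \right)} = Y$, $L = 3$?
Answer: $- \frac{99089}{60} \approx -1651.5$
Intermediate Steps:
$p = 3$ ($p = -9 - -12 = -9 + 12 = 3$)
$H{\left(d,T \right)} = 1 + T$
$E = 7$ ($E = 5 \cdot 2 + \left(1 - 4\right) = 10 - 3 = 7$)
$\frac{99089}{E N{\left(-9 \right)} + p} = \frac{99089}{7 \left(-9\right) + 3} = \frac{99089}{-63 + 3} = \frac{99089}{-60} = 99089 \left(- \frac{1}{60}\right) = - \frac{99089}{60}$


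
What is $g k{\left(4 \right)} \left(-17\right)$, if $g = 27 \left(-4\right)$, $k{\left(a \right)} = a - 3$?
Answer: $1836$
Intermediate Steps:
$k{\left(a \right)} = -3 + a$ ($k{\left(a \right)} = a - 3 = -3 + a$)
$g = -108$
$g k{\left(4 \right)} \left(-17\right) = - 108 \left(-3 + 4\right) \left(-17\right) = \left(-108\right) 1 \left(-17\right) = \left(-108\right) \left(-17\right) = 1836$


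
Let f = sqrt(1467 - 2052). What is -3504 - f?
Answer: -3504 - 3*I*sqrt(65) ≈ -3504.0 - 24.187*I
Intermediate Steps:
f = 3*I*sqrt(65) (f = sqrt(-585) = 3*I*sqrt(65) ≈ 24.187*I)
-3504 - f = -3504 - 3*I*sqrt(65)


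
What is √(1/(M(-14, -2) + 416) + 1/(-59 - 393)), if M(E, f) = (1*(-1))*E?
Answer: √267245/48590 ≈ 0.010639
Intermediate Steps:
M(E, f) = -E
√(1/(M(-14, -2) + 416) + 1/(-59 - 393)) = √(1/(-1*(-14) + 416) + 1/(-59 - 393)) = √(1/(14 + 416) + 1/(-452)) = √(1/430 - 1/452) = √(11/97180) = √267245/48590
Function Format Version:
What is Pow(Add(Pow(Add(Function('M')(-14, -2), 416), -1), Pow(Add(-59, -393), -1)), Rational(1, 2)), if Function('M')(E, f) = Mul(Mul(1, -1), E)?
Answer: Mul(Rational(1, 48590), Pow(267245, Rational(1, 2))) ≈ 0.010639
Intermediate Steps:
Function('M')(E, f) = Mul(-1, E)
Pow(Add(Pow(Add(Function('M')(-14, -2), 416), -1), Pow(Add(-59, -393), -1)), Rational(1, 2)) = Pow(Add(Pow(Add(Mul(-1, -14), 416), -1), Pow(Add(-59, -393), -1)), Rational(1, 2)) = Pow(Add(Pow(Add(14, 416), -1), Pow(-452, -1)), Rational(1, 2)) = Pow(Add(Pow(430, -1), Rational(-1, 452)), Rational(1, 2)) = Pow(Add(Rational(1, 430), Rational(-1, 452)), Rational(1, 2)) = Pow(Rational(11, 97180), Rational(1, 2)) = Mul(Rational(1, 48590), Pow(267245, Rational(1, 2)))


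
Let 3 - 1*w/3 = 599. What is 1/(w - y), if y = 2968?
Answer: -1/4756 ≈ -0.00021026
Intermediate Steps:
w = -1788 (w = 9 - 3*599 = 9 - 1797 = -1788)
1/(w - y) = 1/(-1788 - 1*2968) = 1/(-1788 - 2968) = 1/(-4756) = -1/4756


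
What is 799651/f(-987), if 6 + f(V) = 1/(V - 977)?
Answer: -1570514564/11785 ≈ -1.3326e+5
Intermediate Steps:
f(V) = -6 + 1/(-977 + V) (f(V) = -6 + 1/(V - 977) = -6 + 1/(-977 + V))
799651/f(-987) = 799651/(((5863 - 6*(-987))/(-977 - 987))) = 799651/(((5863 + 5922)/(-1964))) = 799651/((-1/1964*11785)) = 799651/(-11785/1964) = 799651*(-1964/11785) = -1570514564/11785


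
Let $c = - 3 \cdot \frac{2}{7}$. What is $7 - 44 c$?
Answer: $\frac{313}{7} \approx 44.714$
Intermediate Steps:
$c = - \frac{6}{7}$ ($c = - 3 \cdot 2 \cdot \frac{1}{7} = \left(-3\right) \frac{2}{7} = - \frac{6}{7} \approx -0.85714$)
$7 - 44 c = 7 - - \frac{264}{7} = 7 + \frac{264}{7} = \frac{313}{7}$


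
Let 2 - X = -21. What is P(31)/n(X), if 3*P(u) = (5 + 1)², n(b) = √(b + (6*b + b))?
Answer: 3*√46/23 ≈ 0.88465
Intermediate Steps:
X = 23 (X = 2 - 1*(-21) = 2 + 21 = 23)
n(b) = 2*√2*√b (n(b) = √(b + 7*b) = √(8*b) = 2*√2*√b)
P(u) = 12 (P(u) = (5 + 1)²/3 = (⅓)*6² = (⅓)*36 = 12)
P(31)/n(X) = 12/((2*√2*√23)) = 12/((2*√46)) = 12*(√46/92) = 3*√46/23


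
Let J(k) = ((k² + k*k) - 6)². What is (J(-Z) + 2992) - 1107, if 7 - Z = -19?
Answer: 1813601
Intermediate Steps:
Z = 26 (Z = 7 - 1*(-19) = 7 + 19 = 26)
J(k) = (-6 + 2*k²)² (J(k) = ((k² + k²) - 6)² = (2*k² - 6)² = (-6 + 2*k²)²)
(J(-Z) + 2992) - 1107 = (4*(-3 + (-1*26)²)² + 2992) - 1107 = (4*(-3 + (-26)²)² + 2992) - 1107 = (4*(-3 + 676)² + 2992) - 1107 = (4*673² + 2992) - 1107 = (4*452929 + 2992) - 1107 = (1811716 + 2992) - 1107 = 1814708 - 1107 = 1813601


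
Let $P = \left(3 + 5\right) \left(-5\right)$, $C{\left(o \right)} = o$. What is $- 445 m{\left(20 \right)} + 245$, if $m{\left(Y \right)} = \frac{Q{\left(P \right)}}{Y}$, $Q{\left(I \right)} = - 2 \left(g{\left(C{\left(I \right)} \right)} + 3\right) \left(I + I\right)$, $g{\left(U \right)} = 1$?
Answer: $-13995$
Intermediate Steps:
$P = -40$ ($P = 8 \left(-5\right) = -40$)
$Q{\left(I \right)} = - 16 I$ ($Q{\left(I \right)} = - 2 \left(1 + 3\right) \left(I + I\right) = \left(-2\right) 4 \cdot 2 I = - 8 \cdot 2 I = - 16 I$)
$m{\left(Y \right)} = \frac{640}{Y}$ ($m{\left(Y \right)} = \frac{\left(-16\right) \left(-40\right)}{Y} = \frac{640}{Y}$)
$- 445 m{\left(20 \right)} + 245 = - 445 \cdot \frac{640}{20} + 245 = - 445 \cdot 640 \cdot \frac{1}{20} + 245 = \left(-445\right) 32 + 245 = -14240 + 245 = -13995$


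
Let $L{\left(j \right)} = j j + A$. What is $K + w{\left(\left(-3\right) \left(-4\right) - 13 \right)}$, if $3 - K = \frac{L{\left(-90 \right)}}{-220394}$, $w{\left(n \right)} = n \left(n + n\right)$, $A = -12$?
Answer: $\frac{555029}{110197} \approx 5.0367$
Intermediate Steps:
$w{\left(n \right)} = 2 n^{2}$ ($w{\left(n \right)} = n 2 n = 2 n^{2}$)
$L{\left(j \right)} = -12 + j^{2}$ ($L{\left(j \right)} = j j - 12 = j^{2} - 12 = -12 + j^{2}$)
$K = \frac{334635}{110197}$ ($K = 3 - \frac{-12 + \left(-90\right)^{2}}{-220394} = 3 - \left(-12 + 8100\right) \left(- \frac{1}{220394}\right) = 3 - 8088 \left(- \frac{1}{220394}\right) = 3 - - \frac{4044}{110197} = 3 + \frac{4044}{110197} = \frac{334635}{110197} \approx 3.0367$)
$K + w{\left(\left(-3\right) \left(-4\right) - 13 \right)} = \frac{334635}{110197} + 2 \left(\left(-3\right) \left(-4\right) - 13\right)^{2} = \frac{334635}{110197} + 2 \left(12 - 13\right)^{2} = \frac{334635}{110197} + 2 \left(-1\right)^{2} = \frac{334635}{110197} + 2 \cdot 1 = \frac{334635}{110197} + 2 = \frac{555029}{110197}$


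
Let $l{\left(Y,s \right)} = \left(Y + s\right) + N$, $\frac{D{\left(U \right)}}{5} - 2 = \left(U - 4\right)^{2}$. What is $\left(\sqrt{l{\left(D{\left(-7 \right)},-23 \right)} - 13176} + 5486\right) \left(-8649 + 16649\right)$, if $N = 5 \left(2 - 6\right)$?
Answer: $43888000 + 16000 i \sqrt{3151} \approx 4.3888 \cdot 10^{7} + 8.9814 \cdot 10^{5} i$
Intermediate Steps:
$D{\left(U \right)} = 10 + 5 \left(-4 + U\right)^{2}$ ($D{\left(U \right)} = 10 + 5 \left(U - 4\right)^{2} = 10 + 5 \left(-4 + U\right)^{2}$)
$N = -20$ ($N = 5 \left(-4\right) = -20$)
$l{\left(Y,s \right)} = -20 + Y + s$ ($l{\left(Y,s \right)} = \left(Y + s\right) - 20 = -20 + Y + s$)
$\left(\sqrt{l{\left(D{\left(-7 \right)},-23 \right)} - 13176} + 5486\right) \left(-8649 + 16649\right) = \left(\sqrt{\left(-20 + \left(10 + 5 \left(-4 - 7\right)^{2}\right) - 23\right) - 13176} + 5486\right) \left(-8649 + 16649\right) = \left(\sqrt{\left(-20 + \left(10 + 5 \left(-11\right)^{2}\right) - 23\right) - 13176} + 5486\right) 8000 = \left(\sqrt{\left(-20 + \left(10 + 5 \cdot 121\right) - 23\right) - 13176} + 5486\right) 8000 = \left(\sqrt{\left(-20 + \left(10 + 605\right) - 23\right) - 13176} + 5486\right) 8000 = \left(\sqrt{\left(-20 + 615 - 23\right) - 13176} + 5486\right) 8000 = \left(\sqrt{572 - 13176} + 5486\right) 8000 = \left(\sqrt{-12604} + 5486\right) 8000 = \left(2 i \sqrt{3151} + 5486\right) 8000 = \left(5486 + 2 i \sqrt{3151}\right) 8000 = 43888000 + 16000 i \sqrt{3151}$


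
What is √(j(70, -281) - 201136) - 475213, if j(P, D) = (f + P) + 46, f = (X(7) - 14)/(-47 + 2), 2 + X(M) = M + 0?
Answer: -475213 + I*√5025495/5 ≈ -4.7521e+5 + 448.35*I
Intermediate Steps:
X(M) = -2 + M (X(M) = -2 + (M + 0) = -2 + M)
f = ⅕ (f = ((-2 + 7) - 14)/(-47 + 2) = (5 - 14)/(-45) = -9*(-1/45) = ⅕ ≈ 0.20000)
j(P, D) = 231/5 + P (j(P, D) = (⅕ + P) + 46 = 231/5 + P)
√(j(70, -281) - 201136) - 475213 = √((231/5 + 70) - 201136) - 475213 = √(581/5 - 201136) - 475213 = √(-1005099/5) - 475213 = I*√5025495/5 - 475213 = -475213 + I*√5025495/5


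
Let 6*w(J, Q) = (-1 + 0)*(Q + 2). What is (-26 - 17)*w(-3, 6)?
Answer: 172/3 ≈ 57.333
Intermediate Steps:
w(J, Q) = -⅓ - Q/6 (w(J, Q) = ((-1 + 0)*(Q + 2))/6 = (-(2 + Q))/6 = (-2 - Q)/6 = -⅓ - Q/6)
(-26 - 17)*w(-3, 6) = (-26 - 17)*(-⅓ - ⅙*6) = -43*(-⅓ - 1) = -43*(-4/3) = 172/3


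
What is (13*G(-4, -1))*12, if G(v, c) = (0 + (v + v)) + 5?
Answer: -468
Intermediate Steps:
G(v, c) = 5 + 2*v (G(v, c) = (0 + 2*v) + 5 = 2*v + 5 = 5 + 2*v)
(13*G(-4, -1))*12 = (13*(5 + 2*(-4)))*12 = (13*(5 - 8))*12 = (13*(-3))*12 = -39*12 = -468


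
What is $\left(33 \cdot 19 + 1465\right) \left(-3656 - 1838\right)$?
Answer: $-11493448$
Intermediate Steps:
$\left(33 \cdot 19 + 1465\right) \left(-3656 - 1838\right) = \left(627 + 1465\right) \left(-5494\right) = 2092 \left(-5494\right) = -11493448$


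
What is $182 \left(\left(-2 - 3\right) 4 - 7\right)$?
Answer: $-4914$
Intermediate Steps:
$182 \left(\left(-2 - 3\right) 4 - 7\right) = 182 \left(\left(-5\right) 4 - 7\right) = 182 \left(-20 - 7\right) = 182 \left(-27\right) = -4914$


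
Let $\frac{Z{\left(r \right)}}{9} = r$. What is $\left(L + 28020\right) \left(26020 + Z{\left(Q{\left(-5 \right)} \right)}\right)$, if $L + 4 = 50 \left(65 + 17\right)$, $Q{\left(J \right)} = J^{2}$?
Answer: $842884420$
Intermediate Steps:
$L = 4096$ ($L = -4 + 50 \left(65 + 17\right) = -4 + 50 \cdot 82 = -4 + 4100 = 4096$)
$Z{\left(r \right)} = 9 r$
$\left(L + 28020\right) \left(26020 + Z{\left(Q{\left(-5 \right)} \right)}\right) = \left(4096 + 28020\right) \left(26020 + 9 \left(-5\right)^{2}\right) = 32116 \left(26020 + 9 \cdot 25\right) = 32116 \left(26020 + 225\right) = 32116 \cdot 26245 = 842884420$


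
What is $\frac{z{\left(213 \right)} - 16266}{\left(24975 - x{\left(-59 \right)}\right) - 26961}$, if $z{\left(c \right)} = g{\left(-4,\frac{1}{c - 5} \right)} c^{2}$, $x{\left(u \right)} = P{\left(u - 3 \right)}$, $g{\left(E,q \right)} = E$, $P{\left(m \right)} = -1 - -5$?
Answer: $\frac{98871}{995} \approx 99.368$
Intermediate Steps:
$P{\left(m \right)} = 4$ ($P{\left(m \right)} = -1 + 5 = 4$)
$x{\left(u \right)} = 4$
$z{\left(c \right)} = - 4 c^{2}$
$\frac{z{\left(213 \right)} - 16266}{\left(24975 - x{\left(-59 \right)}\right) - 26961} = \frac{- 4 \cdot 213^{2} - 16266}{\left(24975 - 4\right) - 26961} = \frac{\left(-4\right) 45369 - 16266}{\left(24975 - 4\right) - 26961} = \frac{-181476 - 16266}{24971 - 26961} = - \frac{197742}{-1990} = \left(-197742\right) \left(- \frac{1}{1990}\right) = \frac{98871}{995}$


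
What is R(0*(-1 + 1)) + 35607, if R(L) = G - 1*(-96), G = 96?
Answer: 35799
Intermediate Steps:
R(L) = 192 (R(L) = 96 - 1*(-96) = 96 + 96 = 192)
R(0*(-1 + 1)) + 35607 = 192 + 35607 = 35799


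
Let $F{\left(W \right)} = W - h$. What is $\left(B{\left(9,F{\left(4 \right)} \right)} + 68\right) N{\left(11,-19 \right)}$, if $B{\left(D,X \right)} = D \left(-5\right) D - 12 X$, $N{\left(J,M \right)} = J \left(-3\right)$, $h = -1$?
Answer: $13101$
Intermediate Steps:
$N{\left(J,M \right)} = - 3 J$
$F{\left(W \right)} = 1 + W$ ($F{\left(W \right)} = W - -1 = W + 1 = 1 + W$)
$B{\left(D,X \right)} = - 12 X - 5 D^{2}$ ($B{\left(D,X \right)} = - 5 D D - 12 X = - 5 D^{2} - 12 X = - 12 X - 5 D^{2}$)
$\left(B{\left(9,F{\left(4 \right)} \right)} + 68\right) N{\left(11,-19 \right)} = \left(\left(- 12 \left(1 + 4\right) - 5 \cdot 9^{2}\right) + 68\right) \left(\left(-3\right) 11\right) = \left(\left(\left(-12\right) 5 - 405\right) + 68\right) \left(-33\right) = \left(\left(-60 - 405\right) + 68\right) \left(-33\right) = \left(-465 + 68\right) \left(-33\right) = \left(-397\right) \left(-33\right) = 13101$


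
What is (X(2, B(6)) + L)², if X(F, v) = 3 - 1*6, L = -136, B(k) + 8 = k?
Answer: 19321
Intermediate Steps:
B(k) = -8 + k
X(F, v) = -3 (X(F, v) = 3 - 6 = -3)
(X(2, B(6)) + L)² = (-3 - 136)² = (-139)² = 19321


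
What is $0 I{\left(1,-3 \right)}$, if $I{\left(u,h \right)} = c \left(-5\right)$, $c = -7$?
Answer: $0$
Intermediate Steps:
$I{\left(u,h \right)} = 35$ ($I{\left(u,h \right)} = \left(-7\right) \left(-5\right) = 35$)
$0 I{\left(1,-3 \right)} = 0 \cdot 35 = 0$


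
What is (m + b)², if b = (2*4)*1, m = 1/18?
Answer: 21025/324 ≈ 64.892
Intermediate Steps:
m = 1/18 ≈ 0.055556
b = 8 (b = 8*1 = 8)
(m + b)² = (1/18 + 8)² = (145/18)² = 21025/324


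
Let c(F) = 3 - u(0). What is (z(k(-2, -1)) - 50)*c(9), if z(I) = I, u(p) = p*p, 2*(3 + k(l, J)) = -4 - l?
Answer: -162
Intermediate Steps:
k(l, J) = -5 - l/2 (k(l, J) = -3 + (-4 - l)/2 = -3 + (-2 - l/2) = -5 - l/2)
u(p) = p²
c(F) = 3 (c(F) = 3 - 1*0² = 3 - 1*0 = 3 + 0 = 3)
(z(k(-2, -1)) - 50)*c(9) = ((-5 - ½*(-2)) - 50)*3 = ((-5 + 1) - 50)*3 = (-4 - 50)*3 = -54*3 = -162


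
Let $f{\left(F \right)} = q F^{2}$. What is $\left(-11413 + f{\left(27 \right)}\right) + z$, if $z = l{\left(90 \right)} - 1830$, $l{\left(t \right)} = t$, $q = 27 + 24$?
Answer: $24026$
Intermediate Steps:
$q = 51$
$f{\left(F \right)} = 51 F^{2}$
$z = -1740$ ($z = 90 - 1830 = -1740$)
$\left(-11413 + f{\left(27 \right)}\right) + z = \left(-11413 + 51 \cdot 27^{2}\right) - 1740 = \left(-11413 + 51 \cdot 729\right) - 1740 = \left(-11413 + 37179\right) - 1740 = 25766 - 1740 = 24026$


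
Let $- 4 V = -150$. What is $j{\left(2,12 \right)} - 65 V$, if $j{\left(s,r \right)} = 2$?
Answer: $- \frac{4871}{2} \approx -2435.5$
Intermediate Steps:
$V = \frac{75}{2}$ ($V = \left(- \frac{1}{4}\right) \left(-150\right) = \frac{75}{2} \approx 37.5$)
$j{\left(2,12 \right)} - 65 V = 2 - \frac{4875}{2} = - \frac{4871}{2}$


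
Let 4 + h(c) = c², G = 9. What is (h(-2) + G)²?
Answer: 81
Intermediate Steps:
h(c) = -4 + c²
(h(-2) + G)² = ((-4 + (-2)²) + 9)² = ((-4 + 4) + 9)² = (0 + 9)² = 9² = 81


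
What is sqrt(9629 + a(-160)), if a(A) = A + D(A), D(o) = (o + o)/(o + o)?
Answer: sqrt(9470) ≈ 97.314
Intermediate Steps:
D(o) = 1 (D(o) = (2*o)/((2*o)) = (2*o)*(1/(2*o)) = 1)
a(A) = 1 + A (a(A) = A + 1 = 1 + A)
sqrt(9629 + a(-160)) = sqrt(9629 + (1 - 160)) = sqrt(9629 - 159) = sqrt(9470)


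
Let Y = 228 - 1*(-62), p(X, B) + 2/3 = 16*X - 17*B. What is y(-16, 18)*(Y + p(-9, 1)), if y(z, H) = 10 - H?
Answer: -3080/3 ≈ -1026.7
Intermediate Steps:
p(X, B) = -2/3 - 17*B + 16*X (p(X, B) = -2/3 + (16*X - 17*B) = -2/3 + (-17*B + 16*X) = -2/3 - 17*B + 16*X)
Y = 290 (Y = 228 + 62 = 290)
y(-16, 18)*(Y + p(-9, 1)) = (10 - 1*18)*(290 + (-2/3 - 17*1 + 16*(-9))) = (10 - 18)*(290 + (-2/3 - 17 - 144)) = -8*(290 - 485/3) = -8*385/3 = -3080/3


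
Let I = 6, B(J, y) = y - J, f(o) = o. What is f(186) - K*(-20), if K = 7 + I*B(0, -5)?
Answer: -274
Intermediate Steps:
K = -23 (K = 7 + 6*(-5 - 1*0) = 7 + 6*(-5 + 0) = 7 + 6*(-5) = 7 - 30 = -23)
f(186) - K*(-20) = 186 - (-23)*(-20) = 186 - 1*460 = 186 - 460 = -274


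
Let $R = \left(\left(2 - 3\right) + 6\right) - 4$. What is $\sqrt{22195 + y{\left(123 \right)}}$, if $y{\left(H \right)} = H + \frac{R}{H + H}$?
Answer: $\frac{\sqrt{1350596334}}{246} \approx 149.39$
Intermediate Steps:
$R = 1$ ($R = \left(\left(2 - 3\right) + 6\right) - 4 = \left(-1 + 6\right) - 4 = 5 - 4 = 1$)
$y{\left(H \right)} = H + \frac{1}{2 H}$ ($y{\left(H \right)} = H + \frac{1}{H + H} 1 = H + \frac{1}{2 H} 1 = H + \frac{1}{2 H}$)
$\sqrt{22195 + y{\left(123 \right)}} = \sqrt{22195 + \left(123 + \frac{1}{2 \cdot 123}\right)} = \sqrt{22195 + \left(123 + \frac{1}{2} \cdot \frac{1}{123}\right)} = \sqrt{22195 + \left(123 + \frac{1}{246}\right)} = \sqrt{22195 + \frac{30259}{246}} = \sqrt{\frac{5490229}{246}} = \frac{\sqrt{1350596334}}{246}$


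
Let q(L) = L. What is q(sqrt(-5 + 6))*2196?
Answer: 2196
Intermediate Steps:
q(sqrt(-5 + 6))*2196 = sqrt(-5 + 6)*2196 = sqrt(1)*2196 = 1*2196 = 2196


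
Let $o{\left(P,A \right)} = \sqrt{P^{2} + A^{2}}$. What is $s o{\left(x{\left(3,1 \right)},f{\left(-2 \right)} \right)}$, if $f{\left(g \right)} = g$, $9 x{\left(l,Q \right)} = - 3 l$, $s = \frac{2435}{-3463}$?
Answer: $- \frac{2435 \sqrt{5}}{3463} \approx -1.5723$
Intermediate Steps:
$s = - \frac{2435}{3463}$ ($s = 2435 \left(- \frac{1}{3463}\right) = - \frac{2435}{3463} \approx -0.70315$)
$x{\left(l,Q \right)} = - \frac{l}{3}$ ($x{\left(l,Q \right)} = \frac{\left(-3\right) l}{9} = - \frac{l}{3}$)
$o{\left(P,A \right)} = \sqrt{A^{2} + P^{2}}$
$s o{\left(x{\left(3,1 \right)},f{\left(-2 \right)} \right)} = - \frac{2435 \sqrt{\left(-2\right)^{2} + \left(\left(- \frac{1}{3}\right) 3\right)^{2}}}{3463} = - \frac{2435 \sqrt{4 + \left(-1\right)^{2}}}{3463} = - \frac{2435 \sqrt{4 + 1}}{3463} = - \frac{2435 \sqrt{5}}{3463}$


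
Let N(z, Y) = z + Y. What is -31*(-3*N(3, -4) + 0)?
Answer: -93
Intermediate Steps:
N(z, Y) = Y + z
-31*(-3*N(3, -4) + 0) = -31*(-3*(-4 + 3) + 0) = -31*(-3*(-1) + 0) = -31*(3 + 0) = -31*3 = -93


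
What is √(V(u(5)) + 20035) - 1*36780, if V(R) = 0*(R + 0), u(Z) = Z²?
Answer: -36780 + √20035 ≈ -36638.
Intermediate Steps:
V(R) = 0 (V(R) = 0*R = 0)
√(V(u(5)) + 20035) - 1*36780 = √(0 + 20035) - 1*36780 = √20035 - 36780 = -36780 + √20035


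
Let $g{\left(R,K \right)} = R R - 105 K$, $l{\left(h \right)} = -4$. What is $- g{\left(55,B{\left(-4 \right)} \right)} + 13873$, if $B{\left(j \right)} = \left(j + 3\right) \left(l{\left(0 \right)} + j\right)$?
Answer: $11688$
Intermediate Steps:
$B{\left(j \right)} = \left(-4 + j\right) \left(3 + j\right)$ ($B{\left(j \right)} = \left(j + 3\right) \left(-4 + j\right) = \left(3 + j\right) \left(-4 + j\right) = \left(-4 + j\right) \left(3 + j\right)$)
$g{\left(R,K \right)} = R^{2} - 105 K$
$- g{\left(55,B{\left(-4 \right)} \right)} + 13873 = - (55^{2} - 105 \left(-12 + \left(-4\right)^{2} - -4\right)) + 13873 = - (3025 - 105 \left(-12 + 16 + 4\right)) + 13873 = - (3025 - 840) + 13873 = \left(-1\right) 2185 + 13873 = -2185 + 13873 = 11688$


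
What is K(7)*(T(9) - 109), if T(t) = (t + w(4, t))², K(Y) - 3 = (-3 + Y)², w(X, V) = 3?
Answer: 665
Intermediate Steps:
K(Y) = 3 + (-3 + Y)²
T(t) = (3 + t)² (T(t) = (t + 3)² = (3 + t)²)
K(7)*(T(9) - 109) = (3 + (-3 + 7)²)*((3 + 9)² - 109) = (3 + 4²)*(12² - 109) = (3 + 16)*(144 - 109) = 19*35 = 665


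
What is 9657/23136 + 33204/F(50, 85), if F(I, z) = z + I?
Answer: 85501271/347040 ≈ 246.37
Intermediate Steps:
F(I, z) = I + z
9657/23136 + 33204/F(50, 85) = 9657/23136 + 33204/(50 + 85) = 9657*(1/23136) + 33204/135 = 3219/7712 + 33204*(1/135) = 3219/7712 + 11068/45 = 85501271/347040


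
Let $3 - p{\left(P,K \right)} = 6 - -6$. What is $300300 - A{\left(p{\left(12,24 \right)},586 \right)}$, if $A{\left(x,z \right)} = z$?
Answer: $299714$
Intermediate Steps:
$p{\left(P,K \right)} = -9$ ($p{\left(P,K \right)} = 3 - \left(6 - -6\right) = 3 - \left(6 + 6\right) = 3 - 12 = -9$)
$300300 - A{\left(p{\left(12,24 \right)},586 \right)} = 300300 - 586 = 299714$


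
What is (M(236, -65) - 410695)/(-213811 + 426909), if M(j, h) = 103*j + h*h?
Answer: -191081/106549 ≈ -1.7934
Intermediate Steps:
M(j, h) = h² + 103*j (M(j, h) = 103*j + h² = h² + 103*j)
(M(236, -65) - 410695)/(-213811 + 426909) = (((-65)² + 103*236) - 410695)/(-213811 + 426909) = ((4225 + 24308) - 410695)/213098 = (28533 - 410695)*(1/213098) = -382162*1/213098 = -191081/106549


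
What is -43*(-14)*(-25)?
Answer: -15050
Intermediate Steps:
-43*(-14)*(-25) = 602*(-25) = -15050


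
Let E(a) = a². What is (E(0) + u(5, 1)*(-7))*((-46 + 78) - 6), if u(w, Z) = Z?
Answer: -182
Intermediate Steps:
(E(0) + u(5, 1)*(-7))*((-46 + 78) - 6) = (0² + 1*(-7))*((-46 + 78) - 6) = (0 - 7)*(32 - 6) = -7*26 = -182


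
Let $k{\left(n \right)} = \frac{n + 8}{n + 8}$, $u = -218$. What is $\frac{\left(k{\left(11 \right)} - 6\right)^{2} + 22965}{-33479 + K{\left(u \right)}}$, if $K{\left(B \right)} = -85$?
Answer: $- \frac{11495}{16782} \approx -0.68496$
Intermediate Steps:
$k{\left(n \right)} = 1$ ($k{\left(n \right)} = \frac{8 + n}{8 + n} = 1$)
$\frac{\left(k{\left(11 \right)} - 6\right)^{2} + 22965}{-33479 + K{\left(u \right)}} = \frac{\left(1 - 6\right)^{2} + 22965}{-33479 - 85} = \frac{\left(-5\right)^{2} + 22965}{-33564} = \left(25 + 22965\right) \left(- \frac{1}{33564}\right) = 22990 \left(- \frac{1}{33564}\right) = - \frac{11495}{16782}$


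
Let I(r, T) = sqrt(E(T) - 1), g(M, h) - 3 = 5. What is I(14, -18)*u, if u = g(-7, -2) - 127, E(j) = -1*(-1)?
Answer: 0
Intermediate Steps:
g(M, h) = 8 (g(M, h) = 3 + 5 = 8)
E(j) = 1
I(r, T) = 0 (I(r, T) = sqrt(1 - 1) = sqrt(0) = 0)
u = -119 (u = 8 - 127 = -119)
I(14, -18)*u = 0*(-119) = 0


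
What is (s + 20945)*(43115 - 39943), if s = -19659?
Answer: 4079192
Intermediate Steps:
(s + 20945)*(43115 - 39943) = (-19659 + 20945)*(43115 - 39943) = 1286*3172 = 4079192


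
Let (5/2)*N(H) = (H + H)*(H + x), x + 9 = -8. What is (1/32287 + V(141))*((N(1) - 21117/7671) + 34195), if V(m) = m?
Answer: 1989356732684576/412789295 ≈ 4.8193e+6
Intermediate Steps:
x = -17 (x = -9 - 8 = -17)
N(H) = 4*H*(-17 + H)/5 (N(H) = 2*((H + H)*(H - 17))/5 = 2*((2*H)*(-17 + H))/5 = 2*(2*H*(-17 + H))/5 = 4*H*(-17 + H)/5)
(1/32287 + V(141))*((N(1) - 21117/7671) + 34195) = (1/32287 + 141)*(((4/5)*1*(-17 + 1) - 21117/7671) + 34195) = (1/32287 + 141)*(((4/5)*1*(-16) - 21117*1/7671) + 34195) = 4552468*((-64/5 - 7039/2557) + 34195)/32287 = 4552468*(-198843/12785 + 34195)/32287 = (4552468/32287)*(436984232/12785) = 1989356732684576/412789295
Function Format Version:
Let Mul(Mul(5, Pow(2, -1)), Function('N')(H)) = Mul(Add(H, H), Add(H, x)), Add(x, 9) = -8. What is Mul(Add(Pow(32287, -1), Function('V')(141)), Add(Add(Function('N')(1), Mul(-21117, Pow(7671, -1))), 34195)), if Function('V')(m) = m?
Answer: Rational(1989356732684576, 412789295) ≈ 4.8193e+6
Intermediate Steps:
x = -17 (x = Add(-9, -8) = -17)
Function('N')(H) = Mul(Rational(4, 5), H, Add(-17, H)) (Function('N')(H) = Mul(Rational(2, 5), Mul(Add(H, H), Add(H, -17))) = Mul(Rational(2, 5), Mul(Mul(2, H), Add(-17, H))) = Mul(Rational(2, 5), Mul(2, H, Add(-17, H))) = Mul(Rational(4, 5), H, Add(-17, H)))
Mul(Add(Pow(32287, -1), Function('V')(141)), Add(Add(Function('N')(1), Mul(-21117, Pow(7671, -1))), 34195)) = Mul(Add(Pow(32287, -1), 141), Add(Add(Mul(Rational(4, 5), 1, Add(-17, 1)), Mul(-21117, Pow(7671, -1))), 34195)) = Mul(Add(Rational(1, 32287), 141), Add(Add(Mul(Rational(4, 5), 1, -16), Mul(-21117, Rational(1, 7671))), 34195)) = Mul(Rational(4552468, 32287), Add(Add(Rational(-64, 5), Rational(-7039, 2557)), 34195)) = Mul(Rational(4552468, 32287), Add(Rational(-198843, 12785), 34195)) = Mul(Rational(4552468, 32287), Rational(436984232, 12785)) = Rational(1989356732684576, 412789295)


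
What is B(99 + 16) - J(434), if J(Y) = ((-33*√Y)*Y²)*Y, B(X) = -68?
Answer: -68 + 2697634632*√434 ≈ 5.6199e+10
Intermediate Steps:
J(Y) = -33*Y^(7/2) (J(Y) = (-33*Y^(5/2))*Y = -33*Y^(7/2))
B(99 + 16) - J(434) = -68 - (-33)*434^(7/2) = -68 - (-33)*81746504*√434 = -68 - (-2697634632)*√434 = -68 + 2697634632*√434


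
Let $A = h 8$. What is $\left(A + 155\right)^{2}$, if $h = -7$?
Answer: $9801$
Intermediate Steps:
$A = -56$ ($A = \left(-7\right) 8 = -56$)
$\left(A + 155\right)^{2} = \left(-56 + 155\right)^{2} = 99^{2} = 9801$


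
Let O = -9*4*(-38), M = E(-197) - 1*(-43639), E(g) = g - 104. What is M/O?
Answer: 7223/228 ≈ 31.680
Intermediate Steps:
E(g) = -104 + g
M = 43338 (M = (-104 - 197) - 1*(-43639) = -301 + 43639 = 43338)
O = 1368 (O = -36*(-38) = 1368)
M/O = 43338/1368 = 43338*(1/1368) = 7223/228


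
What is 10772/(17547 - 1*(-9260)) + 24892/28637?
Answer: 139393944/109667437 ≈ 1.2711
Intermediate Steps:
10772/(17547 - 1*(-9260)) + 24892/28637 = 10772/(17547 + 9260) + 24892*(1/28637) = 10772/26807 + 3556/4091 = 139393944/109667437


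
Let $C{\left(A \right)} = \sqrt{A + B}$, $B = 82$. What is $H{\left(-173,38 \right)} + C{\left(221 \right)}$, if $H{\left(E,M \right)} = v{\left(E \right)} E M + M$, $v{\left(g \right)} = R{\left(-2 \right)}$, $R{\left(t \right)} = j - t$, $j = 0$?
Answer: $-13110 + \sqrt{303} \approx -13093.0$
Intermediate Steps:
$R{\left(t \right)} = - t$ ($R{\left(t \right)} = 0 - t = - t$)
$v{\left(g \right)} = 2$ ($v{\left(g \right)} = \left(-1\right) \left(-2\right) = 2$)
$H{\left(E,M \right)} = M + 2 E M$ ($H{\left(E,M \right)} = 2 E M + M = M + 2 E M$)
$C{\left(A \right)} = \sqrt{82 + A}$ ($C{\left(A \right)} = \sqrt{A + 82} = \sqrt{82 + A}$)
$H{\left(-173,38 \right)} + C{\left(221 \right)} = 38 \left(1 + 2 \left(-173\right)\right) + \sqrt{82 + 221} = 38 \left(1 - 346\right) + \sqrt{303} = 38 \left(-345\right) + \sqrt{303} = -13110 + \sqrt{303}$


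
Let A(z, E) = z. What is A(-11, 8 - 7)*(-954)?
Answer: 10494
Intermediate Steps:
A(-11, 8 - 7)*(-954) = -11*(-954) = 10494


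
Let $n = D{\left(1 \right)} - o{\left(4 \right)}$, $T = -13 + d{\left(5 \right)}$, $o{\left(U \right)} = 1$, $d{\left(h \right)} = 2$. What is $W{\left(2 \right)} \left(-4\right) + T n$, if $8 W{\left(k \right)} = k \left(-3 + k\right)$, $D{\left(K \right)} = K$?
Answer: $1$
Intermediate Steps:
$W{\left(k \right)} = \frac{k \left(-3 + k\right)}{8}$
$T = -11$ ($T = -13 + 2 = -11$)
$n = 0$ ($n = 1 - 1 = 0$)
$W{\left(2 \right)} \left(-4\right) + T n = \frac{1}{8} \cdot 2 \left(-3 + 2\right) \left(-4\right) - 0 = \frac{1}{8} \cdot 2 \left(-1\right) \left(-4\right) + 0 = \left(- \frac{1}{4}\right) \left(-4\right) + 0 = 1 + 0 = 1$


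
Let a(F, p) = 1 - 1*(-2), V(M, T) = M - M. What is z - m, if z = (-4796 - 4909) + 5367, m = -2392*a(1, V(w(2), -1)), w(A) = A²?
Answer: 2838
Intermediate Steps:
V(M, T) = 0
a(F, p) = 3 (a(F, p) = 1 + 2 = 3)
m = -7176 (m = -2392*3 = -7176)
z = -4338 (z = -9705 + 5367 = -4338)
z - m = -4338 - 1*(-7176) = -4338 + 7176 = 2838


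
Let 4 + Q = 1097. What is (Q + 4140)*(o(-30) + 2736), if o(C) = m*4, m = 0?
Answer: 14317488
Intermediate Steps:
Q = 1093 (Q = -4 + 1097 = 1093)
o(C) = 0 (o(C) = 0*4 = 0)
(Q + 4140)*(o(-30) + 2736) = (1093 + 4140)*(0 + 2736) = 5233*2736 = 14317488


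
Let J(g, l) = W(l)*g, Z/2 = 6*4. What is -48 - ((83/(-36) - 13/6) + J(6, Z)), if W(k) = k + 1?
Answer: -12151/36 ≈ -337.53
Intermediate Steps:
W(k) = 1 + k
Z = 48 (Z = 2*(6*4) = 2*24 = 48)
J(g, l) = g*(1 + l) (J(g, l) = (1 + l)*g = g*(1 + l))
-48 - ((83/(-36) - 13/6) + J(6, Z)) = -48 - ((83/(-36) - 13/6) + 6*(1 + 48)) = -48 - ((83*(-1/36) - 13*⅙) + 6*49) = -48 - ((-83/36 - 13/6) + 294) = -48 - (-161/36 + 294) = -48 - 1*10423/36 = -48 - 10423/36 = -12151/36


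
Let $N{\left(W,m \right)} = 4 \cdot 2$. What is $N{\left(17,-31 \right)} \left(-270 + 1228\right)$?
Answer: $7664$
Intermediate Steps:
$N{\left(W,m \right)} = 8$
$N{\left(17,-31 \right)} \left(-270 + 1228\right) = 8 \left(-270 + 1228\right) = 8 \cdot 958 = 7664$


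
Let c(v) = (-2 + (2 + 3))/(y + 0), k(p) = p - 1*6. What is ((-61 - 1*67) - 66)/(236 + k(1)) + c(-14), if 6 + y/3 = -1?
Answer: -227/231 ≈ -0.98268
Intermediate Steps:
y = -21 (y = -18 + 3*(-1) = -18 - 3 = -21)
k(p) = -6 + p (k(p) = p - 6 = -6 + p)
c(v) = -⅐ (c(v) = (-2 + (2 + 3))/(-21 + 0) = (-2 + 5)/(-21) = 3*(-1/21) = -⅐)
((-61 - 1*67) - 66)/(236 + k(1)) + c(-14) = ((-61 - 1*67) - 66)/(236 + (-6 + 1)) - ⅐ = ((-61 - 67) - 66)/(236 - 5) - ⅐ = (-128 - 66)/231 - ⅐ = -194*1/231 - ⅐ = -194/231 - ⅐ = -227/231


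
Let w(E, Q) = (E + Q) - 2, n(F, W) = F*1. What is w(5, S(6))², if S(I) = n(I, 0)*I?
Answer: 1521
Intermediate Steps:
n(F, W) = F
S(I) = I² (S(I) = I*I = I²)
w(E, Q) = -2 + E + Q
w(5, S(6))² = (-2 + 5 + 6²)² = (-2 + 5 + 36)² = 39² = 1521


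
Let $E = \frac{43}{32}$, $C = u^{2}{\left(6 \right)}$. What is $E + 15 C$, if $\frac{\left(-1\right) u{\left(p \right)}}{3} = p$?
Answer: $\frac{155563}{32} \approx 4861.3$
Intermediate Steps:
$u{\left(p \right)} = - 3 p$
$C = 324$ ($C = \left(\left(-3\right) 6\right)^{2} = \left(-18\right)^{2} = 324$)
$E = \frac{43}{32}$ ($E = 43 \cdot \frac{1}{32} = \frac{43}{32} \approx 1.3438$)
$E + 15 C = \frac{43}{32} + 15 \cdot 324 = \frac{43}{32} + 4860 = \frac{155563}{32}$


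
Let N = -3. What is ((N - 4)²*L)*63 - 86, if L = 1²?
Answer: 3001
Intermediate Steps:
L = 1
((N - 4)²*L)*63 - 86 = ((-3 - 4)²*1)*63 - 86 = ((-7)²*1)*63 - 86 = (49*1)*63 - 86 = 49*63 - 86 = 3087 - 86 = 3001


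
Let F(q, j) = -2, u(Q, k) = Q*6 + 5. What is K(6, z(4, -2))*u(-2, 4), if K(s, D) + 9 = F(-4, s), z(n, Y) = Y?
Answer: 77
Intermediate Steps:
u(Q, k) = 5 + 6*Q (u(Q, k) = 6*Q + 5 = 5 + 6*Q)
K(s, D) = -11 (K(s, D) = -9 - 2 = -11)
K(6, z(4, -2))*u(-2, 4) = -11*(5 + 6*(-2)) = -11*(5 - 12) = -11*(-7) = 77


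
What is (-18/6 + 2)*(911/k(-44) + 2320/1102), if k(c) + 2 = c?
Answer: 15469/874 ≈ 17.699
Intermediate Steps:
k(c) = -2 + c
(-18/6 + 2)*(911/k(-44) + 2320/1102) = (-18/6 + 2)*(911/(-2 - 44) + 2320/1102) = (-18/6 + 2)*(911/(-46) + 2320*(1/1102)) = (-3*1 + 2)*(911*(-1/46) + 40/19) = (-3 + 2)*(-911/46 + 40/19) = -1*(-15469/874) = 15469/874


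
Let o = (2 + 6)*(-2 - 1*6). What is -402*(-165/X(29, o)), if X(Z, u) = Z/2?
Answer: 132660/29 ≈ 4574.5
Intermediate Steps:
o = -64 (o = 8*(-2 - 6) = 8*(-8) = -64)
X(Z, u) = Z/2 (X(Z, u) = Z*(1/2) = Z/2)
-402*(-165/X(29, o)) = -402/(((1/2)*29)/(-165)) = -402/((29/2)*(-1/165)) = -402/(-29/330) = -402*(-330/29) = 132660/29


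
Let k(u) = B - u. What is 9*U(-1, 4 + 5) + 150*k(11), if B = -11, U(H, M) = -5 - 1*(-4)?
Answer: -3309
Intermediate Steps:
U(H, M) = -1 (U(H, M) = -5 + 4 = -1)
k(u) = -11 - u
9*U(-1, 4 + 5) + 150*k(11) = 9*(-1) + 150*(-11 - 1*11) = -9 + 150*(-11 - 11) = -9 + 150*(-22) = -9 - 3300 = -3309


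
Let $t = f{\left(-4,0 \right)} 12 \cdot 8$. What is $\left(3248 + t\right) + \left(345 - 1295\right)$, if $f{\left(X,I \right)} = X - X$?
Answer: $2298$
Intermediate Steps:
$f{\left(X,I \right)} = 0$
$t = 0$ ($t = 0 \cdot 12 \cdot 8 = 0 \cdot 8 = 0$)
$\left(3248 + t\right) + \left(345 - 1295\right) = \left(3248 + 0\right) + \left(345 - 1295\right) = 3248 + \left(345 - 1295\right) = 3248 - 950 = 2298$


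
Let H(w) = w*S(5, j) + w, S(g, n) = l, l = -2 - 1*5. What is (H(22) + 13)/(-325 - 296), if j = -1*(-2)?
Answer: 119/621 ≈ 0.19163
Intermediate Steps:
j = 2
l = -7 (l = -2 - 5 = -7)
S(g, n) = -7
H(w) = -6*w (H(w) = w*(-7) + w = -7*w + w = -6*w)
(H(22) + 13)/(-325 - 296) = (-6*22 + 13)/(-325 - 296) = (-132 + 13)/(-621) = -119*(-1/621) = 119/621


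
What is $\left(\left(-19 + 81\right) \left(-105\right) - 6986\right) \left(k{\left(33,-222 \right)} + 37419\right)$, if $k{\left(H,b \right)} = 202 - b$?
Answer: $-510729128$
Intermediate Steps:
$\left(\left(-19 + 81\right) \left(-105\right) - 6986\right) \left(k{\left(33,-222 \right)} + 37419\right) = \left(\left(-19 + 81\right) \left(-105\right) - 6986\right) \left(\left(202 - -222\right) + 37419\right) = \left(62 \left(-105\right) - 6986\right) \left(\left(202 + 222\right) + 37419\right) = \left(-6510 - 6986\right) \left(424 + 37419\right) = \left(-13496\right) 37843 = -510729128$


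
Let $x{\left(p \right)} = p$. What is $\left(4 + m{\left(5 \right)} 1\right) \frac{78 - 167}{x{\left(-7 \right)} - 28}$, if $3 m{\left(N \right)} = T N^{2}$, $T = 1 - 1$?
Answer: $\frac{356}{35} \approx 10.171$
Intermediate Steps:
$T = 0$ ($T = 1 - 1 = 0$)
$m{\left(N \right)} = 0$ ($m{\left(N \right)} = \frac{0 N^{2}}{3} = \frac{1}{3} \cdot 0 = 0$)
$\left(4 + m{\left(5 \right)} 1\right) \frac{78 - 167}{x{\left(-7 \right)} - 28} = \left(4 + 0 \cdot 1\right) \frac{78 - 167}{-7 - 28} = \left(4 + 0\right) \left(- \frac{89}{-35}\right) = 4 \left(\left(-89\right) \left(- \frac{1}{35}\right)\right) = 4 \cdot \frac{89}{35} = \frac{356}{35}$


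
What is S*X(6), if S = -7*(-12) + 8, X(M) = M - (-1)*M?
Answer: 1104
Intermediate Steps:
X(M) = 2*M (X(M) = M + M = 2*M)
S = 92 (S = 84 + 8 = 92)
S*X(6) = 92*(2*6) = 92*12 = 1104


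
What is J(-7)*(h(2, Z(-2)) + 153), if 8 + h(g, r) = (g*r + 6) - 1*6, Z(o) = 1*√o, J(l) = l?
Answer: -1015 - 14*I*√2 ≈ -1015.0 - 19.799*I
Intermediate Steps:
Z(o) = √o
h(g, r) = -8 + g*r (h(g, r) = -8 + ((g*r + 6) - 1*6) = -8 + ((6 + g*r) - 6) = -8 + g*r)
J(-7)*(h(2, Z(-2)) + 153) = -7*((-8 + 2*√(-2)) + 153) = -7*((-8 + 2*(I*√2)) + 153) = -7*((-8 + 2*I*√2) + 153) = -7*(145 + 2*I*√2) = -1015 - 14*I*√2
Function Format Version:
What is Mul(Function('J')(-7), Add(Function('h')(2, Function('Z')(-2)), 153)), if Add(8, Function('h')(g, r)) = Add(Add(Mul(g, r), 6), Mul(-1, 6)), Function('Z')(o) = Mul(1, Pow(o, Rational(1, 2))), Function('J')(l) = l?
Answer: Add(-1015, Mul(-14, I, Pow(2, Rational(1, 2)))) ≈ Add(-1015.0, Mul(-19.799, I))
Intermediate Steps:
Function('Z')(o) = Pow(o, Rational(1, 2))
Function('h')(g, r) = Add(-8, Mul(g, r)) (Function('h')(g, r) = Add(-8, Add(Add(Mul(g, r), 6), Mul(-1, 6))) = Add(-8, Add(Add(6, Mul(g, r)), -6)) = Add(-8, Mul(g, r)))
Mul(Function('J')(-7), Add(Function('h')(2, Function('Z')(-2)), 153)) = Mul(-7, Add(Add(-8, Mul(2, Pow(-2, Rational(1, 2)))), 153)) = Mul(-7, Add(Add(-8, Mul(2, Mul(I, Pow(2, Rational(1, 2))))), 153)) = Mul(-7, Add(Add(-8, Mul(2, I, Pow(2, Rational(1, 2)))), 153)) = Mul(-7, Add(145, Mul(2, I, Pow(2, Rational(1, 2))))) = Add(-1015, Mul(-14, I, Pow(2, Rational(1, 2))))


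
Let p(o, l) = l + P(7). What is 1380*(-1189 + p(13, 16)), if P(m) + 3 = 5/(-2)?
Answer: -1626330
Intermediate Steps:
P(m) = -11/2 (P(m) = -3 + 5/(-2) = -3 + 5*(-1/2) = -3 - 5/2 = -11/2)
p(o, l) = -11/2 + l (p(o, l) = l - 11/2 = -11/2 + l)
1380*(-1189 + p(13, 16)) = 1380*(-1189 + (-11/2 + 16)) = 1380*(-1189 + 21/2) = 1380*(-2357/2) = -1626330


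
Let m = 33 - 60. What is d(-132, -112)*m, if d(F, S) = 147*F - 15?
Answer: 524313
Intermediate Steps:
d(F, S) = -15 + 147*F
m = -27
d(-132, -112)*m = (-15 + 147*(-132))*(-27) = (-15 - 19404)*(-27) = -19419*(-27) = 524313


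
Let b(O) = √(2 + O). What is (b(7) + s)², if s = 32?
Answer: 1225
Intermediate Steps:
(b(7) + s)² = (√(2 + 7) + 32)² = (√9 + 32)² = (3 + 32)² = 35² = 1225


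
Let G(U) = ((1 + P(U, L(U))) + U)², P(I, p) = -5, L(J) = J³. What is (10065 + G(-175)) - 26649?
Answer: 15457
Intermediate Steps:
G(U) = (-4 + U)² (G(U) = ((1 - 5) + U)² = (-4 + U)²)
(10065 + G(-175)) - 26649 = (10065 + (-4 - 175)²) - 26649 = (10065 + (-179)²) - 26649 = (10065 + 32041) - 26649 = 42106 - 26649 = 15457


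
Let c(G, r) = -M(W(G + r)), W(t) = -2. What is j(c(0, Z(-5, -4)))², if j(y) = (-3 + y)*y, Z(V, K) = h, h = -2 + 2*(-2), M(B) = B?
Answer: 4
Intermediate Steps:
h = -6 (h = -2 - 4 = -6)
Z(V, K) = -6
c(G, r) = 2 (c(G, r) = -1*(-2) = 2)
j(y) = y*(-3 + y)
j(c(0, Z(-5, -4)))² = (2*(-3 + 2))² = (2*(-1))² = (-2)² = 4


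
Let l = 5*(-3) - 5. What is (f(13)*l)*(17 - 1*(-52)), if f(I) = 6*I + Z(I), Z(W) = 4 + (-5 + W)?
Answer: -124200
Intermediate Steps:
Z(W) = -1 + W
f(I) = -1 + 7*I (f(I) = 6*I + (-1 + I) = -1 + 7*I)
l = -20 (l = -15 - 5 = -20)
(f(13)*l)*(17 - 1*(-52)) = ((-1 + 7*13)*(-20))*(17 - 1*(-52)) = ((-1 + 91)*(-20))*(17 + 52) = (90*(-20))*69 = -1800*69 = -124200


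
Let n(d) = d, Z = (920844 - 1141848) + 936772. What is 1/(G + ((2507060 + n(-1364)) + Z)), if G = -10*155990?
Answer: 1/1661564 ≈ 6.0184e-7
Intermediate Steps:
Z = 715768 (Z = -221004 + 936772 = 715768)
G = -1559900
1/(G + ((2507060 + n(-1364)) + Z)) = 1/(-1559900 + ((2507060 - 1364) + 715768)) = 1/(-1559900 + (2505696 + 715768)) = 1/(-1559900 + 3221464) = 1/1661564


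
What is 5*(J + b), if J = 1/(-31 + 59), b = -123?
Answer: -17215/28 ≈ -614.82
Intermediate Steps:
J = 1/28 ≈ 0.035714
5*(J + b) = 5*(1/28 - 123) = 5*(-3443/28) = -17215/28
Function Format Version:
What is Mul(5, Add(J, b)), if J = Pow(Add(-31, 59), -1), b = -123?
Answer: Rational(-17215, 28) ≈ -614.82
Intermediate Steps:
J = Rational(1, 28) (J = Pow(28, -1) = Rational(1, 28) ≈ 0.035714)
Mul(5, Add(J, b)) = Mul(5, Add(Rational(1, 28), -123)) = Mul(5, Rational(-3443, 28)) = Rational(-17215, 28)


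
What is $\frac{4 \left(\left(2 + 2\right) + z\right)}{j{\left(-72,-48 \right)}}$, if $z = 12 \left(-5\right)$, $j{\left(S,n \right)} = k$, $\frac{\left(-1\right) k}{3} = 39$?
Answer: $\frac{224}{117} \approx 1.9145$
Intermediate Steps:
$k = -117$ ($k = \left(-3\right) 39 = -117$)
$j{\left(S,n \right)} = -117$
$z = -60$
$\frac{4 \left(\left(2 + 2\right) + z\right)}{j{\left(-72,-48 \right)}} = \frac{4 \left(\left(2 + 2\right) - 60\right)}{-117} = 4 \left(4 - 60\right) \left(- \frac{1}{117}\right) = 4 \left(-56\right) \left(- \frac{1}{117}\right) = \left(-224\right) \left(- \frac{1}{117}\right) = \frac{224}{117}$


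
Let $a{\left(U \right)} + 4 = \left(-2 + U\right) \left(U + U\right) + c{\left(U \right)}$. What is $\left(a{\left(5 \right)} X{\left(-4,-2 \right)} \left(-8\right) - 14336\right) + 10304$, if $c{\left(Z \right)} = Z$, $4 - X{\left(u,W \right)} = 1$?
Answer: $-4776$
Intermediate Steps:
$X{\left(u,W \right)} = 3$ ($X{\left(u,W \right)} = 4 - 1 = 3$)
$a{\left(U \right)} = -4 + U + 2 U \left(-2 + U\right)$ ($a{\left(U \right)} = -4 + \left(\left(-2 + U\right) \left(U + U\right) + U\right) = -4 + \left(\left(-2 + U\right) 2 U + U\right) = -4 + \left(2 U \left(-2 + U\right) + U\right) = -4 + \left(U + 2 U \left(-2 + U\right)\right) = -4 + U + 2 U \left(-2 + U\right)$)
$\left(a{\left(5 \right)} X{\left(-4,-2 \right)} \left(-8\right) - 14336\right) + 10304 = \left(\left(-4 - 15 + 2 \cdot 5^{2}\right) 3 \left(-8\right) - 14336\right) + 10304 = \left(\left(-4 - 15 + 2 \cdot 25\right) 3 \left(-8\right) - 14336\right) + 10304 = \left(\left(-4 - 15 + 50\right) 3 \left(-8\right) - 14336\right) + 10304 = \left(31 \cdot 3 \left(-8\right) - 14336\right) + 10304 = \left(93 \left(-8\right) - 14336\right) + 10304 = \left(-744 - 14336\right) + 10304 = -15080 + 10304 = -4776$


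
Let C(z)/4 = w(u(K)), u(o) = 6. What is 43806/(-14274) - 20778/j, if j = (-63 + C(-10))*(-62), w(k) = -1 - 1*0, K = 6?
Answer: -39879608/4941183 ≈ -8.0709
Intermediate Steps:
w(k) = -1 (w(k) = -1 + 0 = -1)
C(z) = -4 (C(z) = 4*(-1) = -4)
j = 4154 (j = (-63 - 4)*(-62) = -67*(-62) = 4154)
43806/(-14274) - 20778/j = 43806/(-14274) - 20778/4154 = 43806*(-1/14274) - 20778*1/4154 = -7301/2379 - 10389/2077 = -39879608/4941183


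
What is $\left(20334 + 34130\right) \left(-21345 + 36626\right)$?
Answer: $832264384$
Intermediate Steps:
$\left(20334 + 34130\right) \left(-21345 + 36626\right) = 54464 \cdot 15281 = 832264384$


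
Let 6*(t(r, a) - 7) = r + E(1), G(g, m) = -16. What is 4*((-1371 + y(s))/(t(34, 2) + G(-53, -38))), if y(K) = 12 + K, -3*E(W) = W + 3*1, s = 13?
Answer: 6057/4 ≈ 1514.3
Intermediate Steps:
E(W) = -1 - W/3 (E(W) = -(W + 3*1)/3 = -(W + 3)/3 = -(3 + W)/3 = -1 - W/3)
t(r, a) = 61/9 + r/6 (t(r, a) = 7 + (r + (-1 - ⅓*1))/6 = 7 + (r + (-1 - ⅓))/6 = 7 + (r - 4/3)/6 = 7 + (-4/3 + r)/6 = 7 + (-2/9 + r/6) = 61/9 + r/6)
4*((-1371 + y(s))/(t(34, 2) + G(-53, -38))) = 4*((-1371 + (12 + 13))/((61/9 + (⅙)*34) - 16)) = 4*((-1371 + 25)/((61/9 + 17/3) - 16)) = 4*(-1346/(112/9 - 16)) = 4*(-1346/(-32/9)) = 4*(-1346*(-9/32)) = 4*(6057/16) = 6057/4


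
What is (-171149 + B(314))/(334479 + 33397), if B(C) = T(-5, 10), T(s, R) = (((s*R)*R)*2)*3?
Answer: -174149/367876 ≈ -0.47339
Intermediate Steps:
T(s, R) = 6*s*R² (T(s, R) = (((R*s)*R)*2)*3 = ((s*R²)*2)*3 = (2*s*R²)*3 = 6*s*R²)
B(C) = -3000 (B(C) = 6*(-5)*10² = 6*(-5)*100 = -3000)
(-171149 + B(314))/(334479 + 33397) = (-171149 - 3000)/(334479 + 33397) = -174149/367876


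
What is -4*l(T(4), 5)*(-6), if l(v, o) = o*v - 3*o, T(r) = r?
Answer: 120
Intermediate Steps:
l(v, o) = -3*o + o*v
-4*l(T(4), 5)*(-6) = -20*(-3 + 4)*(-6) = -20*(-6) = 120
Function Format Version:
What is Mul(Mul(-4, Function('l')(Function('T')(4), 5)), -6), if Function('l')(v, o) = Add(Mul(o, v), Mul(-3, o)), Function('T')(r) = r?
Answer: 120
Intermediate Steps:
Function('l')(v, o) = Add(Mul(-3, o), Mul(o, v))
Mul(Mul(-4, Function('l')(Function('T')(4), 5)), -6) = Mul(Mul(-4, Mul(5, Add(-3, 4))), -6) = Mul(Mul(-4, Mul(5, 1)), -6) = Mul(Mul(-4, 5), -6) = Mul(-20, -6) = 120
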